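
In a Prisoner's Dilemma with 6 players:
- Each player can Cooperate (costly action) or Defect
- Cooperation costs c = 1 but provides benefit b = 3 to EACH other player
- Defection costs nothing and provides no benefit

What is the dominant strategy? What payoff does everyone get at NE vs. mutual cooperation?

Dominant: Defect; NE payoff = 0; Coop payoff = 14

Work:
Defect dominates (saves cost c = 1, benefit to others is external)
NE: All defect → everyone gets 0
If all cooperate: each receives (5)×3 - 1 = 14
Social dilemma: 14 > 0 but NE gives 0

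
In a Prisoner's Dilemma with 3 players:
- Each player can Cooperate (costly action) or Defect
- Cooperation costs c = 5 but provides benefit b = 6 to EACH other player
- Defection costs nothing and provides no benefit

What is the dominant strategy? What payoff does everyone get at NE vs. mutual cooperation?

Dominant: Defect; NE payoff = 0; Coop payoff = 7

Work:
Defect dominates (saves cost c = 5, benefit to others is external)
NE: All defect → everyone gets 0
If all cooperate: each receives (2)×6 - 5 = 7
Social dilemma: 7 > 0 but NE gives 0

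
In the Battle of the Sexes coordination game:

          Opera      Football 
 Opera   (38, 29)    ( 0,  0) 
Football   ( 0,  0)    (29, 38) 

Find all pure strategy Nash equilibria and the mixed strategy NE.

Pure NE: (Opera, Opera) and (Football, Football); Mixed NE: p = 0.5672, q = 0.4328

Work:
Check pure NE:
(Opera, Opera): (38, 29) - no unilateral deviation beneficial
(Football, Football): (29, 38) - no unilateral deviation beneficial
Mixed NE: P1 plays Opera with p = 0.5672, P2 plays Opera with q = 0.4328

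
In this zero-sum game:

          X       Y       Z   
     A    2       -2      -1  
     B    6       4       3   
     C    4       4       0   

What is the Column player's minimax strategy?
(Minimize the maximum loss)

Column should play Z, value = 3

Work:
Column player minimizes Row's maximum payoff:
Column X: max payoff to Row = 6
Column Y: max payoff to Row = 4
Column Z: max payoff to Row = 3
Minimum is 3, achieved by column Z.
Minimax strategy: Z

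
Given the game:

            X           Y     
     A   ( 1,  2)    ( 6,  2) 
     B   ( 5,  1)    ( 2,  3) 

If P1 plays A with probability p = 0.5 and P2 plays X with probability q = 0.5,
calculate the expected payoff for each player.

E[P1] = 3.5, E[P2] = 2.0

Work:
E[P1] = p·q·π₁(A,X) + p·(1-q)·π₁(A,Y) + (1-p)·q·π₁(B,X) + (1-p)·(1-q)·π₁(B,Y)
= 0.5·0.5·1 + 0.5·0.5·6 + 0.5·0.5·5 + 0.5·0.5·2
= 3.5

E[P2] = 2.0 (similar calculation)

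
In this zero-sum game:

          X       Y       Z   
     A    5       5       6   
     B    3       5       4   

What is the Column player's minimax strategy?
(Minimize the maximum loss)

Column should play X or Y (all achieve the minimum), value = 5

Work:
Column player minimizes Row's maximum payoff:
Column X: max payoff to Row = 5
Column Y: max payoff to Row = 5
Column Z: max payoff to Row = 6
Minimum is 5, achieved by columns X, Y (tied).
Each of X or Y is a minimax strategy.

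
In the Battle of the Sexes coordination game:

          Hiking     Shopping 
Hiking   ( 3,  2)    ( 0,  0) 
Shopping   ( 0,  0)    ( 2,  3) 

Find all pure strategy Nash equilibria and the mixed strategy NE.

Pure NE: (Hiking, Hiking) and (Shopping, Shopping); Mixed NE: p = 0.6, q = 0.4

Work:
Check pure NE:
(Hiking, Hiking): (3, 2) - no unilateral deviation beneficial
(Shopping, Shopping): (2, 3) - no unilateral deviation beneficial
Mixed NE: P1 plays Hiking with p = 0.6, P2 plays Hiking with q = 0.4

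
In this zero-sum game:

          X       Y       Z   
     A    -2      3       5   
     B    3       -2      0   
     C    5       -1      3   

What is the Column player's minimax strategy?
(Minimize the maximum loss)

Column should play Y, value = 3

Work:
Column player minimizes Row's maximum payoff:
Column X: max payoff to Row = 5
Column Y: max payoff to Row = 3
Column Z: max payoff to Row = 5
Minimum is 3, achieved by column Y.
Minimax strategy: Y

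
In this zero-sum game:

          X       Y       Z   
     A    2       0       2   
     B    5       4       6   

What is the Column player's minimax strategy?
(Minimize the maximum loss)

Column should play Y, value = 4

Work:
Column player minimizes Row's maximum payoff:
Column X: max payoff to Row = 5
Column Y: max payoff to Row = 4
Column Z: max payoff to Row = 6
Minimum is 4, achieved by column Y.
Minimax strategy: Y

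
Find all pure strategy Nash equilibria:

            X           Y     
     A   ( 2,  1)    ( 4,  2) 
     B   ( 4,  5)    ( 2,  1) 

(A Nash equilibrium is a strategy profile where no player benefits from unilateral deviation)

Nash equilibrium: (A, Y), (B, X)

Work:
Best responses:
  P1 vs X: payoffs [2, 4] → best response B (payoff 4)
  P1 vs Y: payoffs [4, 2] → best response A (payoff 4)
  P2 vs A: payoffs [1, 2] → best response Y (payoff 2)
  P2 vs B: payoffs [5, 1] → best response X (payoff 5)
Mutual best responses: (A,Y), (B,X) → Nash equilibria.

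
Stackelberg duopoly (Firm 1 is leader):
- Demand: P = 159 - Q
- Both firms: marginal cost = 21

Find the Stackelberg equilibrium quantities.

q₁* (leader) = 69.0, q₂* (follower) = 34.5

Work:
Follower's reaction: q₂ = (a - c - q₁)/2
Leader substitutes: π₁ = q₁·(a - q₁ - (a-c-q₁)/2 - c)
FOC: q₁* = (159 - 21)/2 = 69.00
Then: q₂* = (159 - 21 - 69.0)/2 = 34.50
Leader has first-mover advantage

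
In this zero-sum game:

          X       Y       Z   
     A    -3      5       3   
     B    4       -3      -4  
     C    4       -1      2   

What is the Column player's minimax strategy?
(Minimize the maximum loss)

Column should play Z, value = 3

Work:
Column player minimizes Row's maximum payoff:
Column X: max payoff to Row = 4
Column Y: max payoff to Row = 5
Column Z: max payoff to Row = 3
Minimum is 3, achieved by column Z.
Minimax strategy: Z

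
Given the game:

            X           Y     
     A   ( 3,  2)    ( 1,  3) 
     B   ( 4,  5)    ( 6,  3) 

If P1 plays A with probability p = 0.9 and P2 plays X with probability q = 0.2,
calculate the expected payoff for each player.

E[P1] = 1.82, E[P2] = 2.86

Work:
E[P1] = p·q·π₁(A,X) + p·(1-q)·π₁(A,Y) + (1-p)·q·π₁(B,X) + (1-p)·(1-q)·π₁(B,Y)
= 0.9·0.2·3 + 0.9·0.8·1 + 0.1·0.2·4 + 0.1·0.8·6
= 1.82

E[P2] = 2.86 (similar calculation)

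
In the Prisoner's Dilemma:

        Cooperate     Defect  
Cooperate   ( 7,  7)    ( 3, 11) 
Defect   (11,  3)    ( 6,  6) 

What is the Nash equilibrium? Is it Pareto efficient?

(Defect, Defect) is NE; not Pareto efficient

Work:
Defect dominates Cooperate for both players:
If P2 cooperates: Defect (11) > Cooperate (7)
If P2 defects: Defect (6) > Cooperate (3)
NE: (Defect, Defect) with payoff (6, 6)
But (Cooperate, Cooperate) = (7, 7) Pareto dominates (6, 6)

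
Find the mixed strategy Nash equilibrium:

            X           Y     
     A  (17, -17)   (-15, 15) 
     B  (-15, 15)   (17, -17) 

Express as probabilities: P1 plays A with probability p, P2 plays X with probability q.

p = 0.5, q = 0.5

Work:
Find probabilities that make opponent indifferent:
P2 chooses q to make P1 indifferent between A and B
P1 chooses p to make P2 indifferent between X and Y
Mixed NE: P1 plays (A: 0.5, B: 0.5), P2 plays (X: 0.5, Y: 0.5)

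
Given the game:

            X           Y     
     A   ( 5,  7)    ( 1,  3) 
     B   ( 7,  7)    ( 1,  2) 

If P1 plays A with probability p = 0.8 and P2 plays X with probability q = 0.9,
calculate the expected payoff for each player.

E[P1] = 4.96, E[P2] = 6.58

Work:
E[P1] = p·q·π₁(A,X) + p·(1-q)·π₁(A,Y) + (1-p)·q·π₁(B,X) + (1-p)·(1-q)·π₁(B,Y)
= 0.8·0.9·5 + 0.8·0.1·1 + 0.2·0.9·7 + 0.2·0.1·1
= 4.96

E[P2] = 6.58 (similar calculation)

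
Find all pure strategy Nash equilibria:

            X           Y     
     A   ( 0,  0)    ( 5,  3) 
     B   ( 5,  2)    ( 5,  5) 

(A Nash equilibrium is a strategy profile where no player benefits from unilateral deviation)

Nash equilibrium: (A, Y), (B, Y)

Work:
Best responses:
  P1 vs X: payoffs [0, 5] → best response B (payoff 5)
  P1 vs Y: payoffs [5, 5] → best response A/B (payoff 5)
  P2 vs A: payoffs [0, 3] → best response Y (payoff 3)
  P2 vs B: payoffs [2, 5] → best response Y (payoff 5)
Mutual best responses: (A,Y), (B,Y) → Nash equilibria.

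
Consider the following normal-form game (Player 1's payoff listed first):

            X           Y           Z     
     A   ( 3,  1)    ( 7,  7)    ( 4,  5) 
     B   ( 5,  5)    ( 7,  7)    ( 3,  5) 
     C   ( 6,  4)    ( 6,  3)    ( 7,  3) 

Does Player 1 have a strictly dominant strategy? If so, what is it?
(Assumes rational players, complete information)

No strictly dominant strategy exists for Player 1

Work:
A strategy strictly dominates another if it gives a strictly higher payoff against every opponent action. Compare each pair of P1's strategies column-by-column:
  A vs B: [3 vs 5, 7 vs 7, 4 vs 3] → A does not strictly dominate B (column X: 3 ≤ 5)
  A vs C: [3 vs 6, 7 vs 6, 4 vs 7] → A does not strictly dominate C (column X: 3 ≤ 6)
  B vs A: [5 vs 3, 7 vs 7, 3 vs 4] → B does not strictly dominate A (column Y: 7 ≤ 7)
  B vs C: [5 vs 6, 7 vs 6, 3 vs 7] → B does not strictly dominate C (column X: 5 ≤ 6)
  C vs A: [6 vs 3, 6 vs 7, 7 vs 4] → C does not strictly dominate A (column Y: 6 ≤ 7)
  C vs B: [6 vs 5, 6 vs 7, 7 vs 3] → C does not strictly dominate B (column Y: 6 ≤ 7)
No single strategy strictly dominates all others → no strictly dominant strategy.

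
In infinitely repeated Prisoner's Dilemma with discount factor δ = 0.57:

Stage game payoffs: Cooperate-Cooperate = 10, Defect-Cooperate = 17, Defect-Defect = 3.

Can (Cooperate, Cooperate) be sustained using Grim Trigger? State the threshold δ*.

δ* = 0.5; since δ = 0.57 ≥ 0.5, cooperation can be sustained

Work:
For Grim Trigger:
Cooperate forever: 10/(1-δ)
Defect then punished: 17 + 3·δ/(1-δ)
Need: 10/(1-δ) ≥ 17 + 3·δ/(1-δ)
Solving: δ ≥ (T-R)/(T-P) = (17-10)/(17-3) = 0.5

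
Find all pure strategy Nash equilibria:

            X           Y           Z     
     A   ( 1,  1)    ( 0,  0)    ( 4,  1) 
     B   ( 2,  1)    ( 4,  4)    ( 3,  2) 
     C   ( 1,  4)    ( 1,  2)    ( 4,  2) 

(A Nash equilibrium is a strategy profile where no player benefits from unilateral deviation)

Nash equilibrium: (A, Z), (B, Y)

Work:
Best responses:
  P1 vs X: payoffs [1, 2, 1] → best response B (payoff 2)
  P1 vs Y: payoffs [0, 4, 1] → best response B (payoff 4)
  P1 vs Z: payoffs [4, 3, 4] → best response A/C (payoff 4)
  P2 vs A: payoffs [1, 0, 1] → best response X/Z (payoff 1)
  P2 vs B: payoffs [1, 4, 2] → best response Y (payoff 4)
  P2 vs C: payoffs [4, 2, 2] → best response X (payoff 4)
Mutual best responses: (A,Z), (B,Y) → Nash equilibria.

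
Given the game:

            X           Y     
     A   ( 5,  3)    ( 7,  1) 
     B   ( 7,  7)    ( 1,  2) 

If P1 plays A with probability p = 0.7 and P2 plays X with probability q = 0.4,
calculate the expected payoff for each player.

E[P1] = 5.36, E[P2] = 2.46

Work:
E[P1] = p·q·π₁(A,X) + p·(1-q)·π₁(A,Y) + (1-p)·q·π₁(B,X) + (1-p)·(1-q)·π₁(B,Y)
= 0.7·0.4·5 + 0.7·0.6·7 + 0.3·0.4·7 + 0.3·0.6·1
= 5.36

E[P2] = 2.46 (similar calculation)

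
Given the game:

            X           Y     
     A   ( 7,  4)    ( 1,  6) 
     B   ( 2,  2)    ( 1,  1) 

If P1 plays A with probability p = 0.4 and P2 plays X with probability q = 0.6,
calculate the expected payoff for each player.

E[P1] = 2.8, E[P2] = 2.88

Work:
E[P1] = p·q·π₁(A,X) + p·(1-q)·π₁(A,Y) + (1-p)·q·π₁(B,X) + (1-p)·(1-q)·π₁(B,Y)
= 0.4·0.6·7 + 0.4·0.4·1 + 0.6·0.6·2 + 0.6·0.4·1
= 2.8

E[P2] = 2.88 (similar calculation)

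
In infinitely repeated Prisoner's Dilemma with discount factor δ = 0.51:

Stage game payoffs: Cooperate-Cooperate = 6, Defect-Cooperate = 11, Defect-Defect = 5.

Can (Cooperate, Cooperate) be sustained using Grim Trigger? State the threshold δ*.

δ* = 0.8333; since δ = 0.51 < 0.8333, cooperation cannot be sustained

Work:
For Grim Trigger:
Cooperate forever: 6/(1-δ)
Defect then punished: 11 + 5·δ/(1-δ)
Need: 6/(1-δ) ≥ 11 + 5·δ/(1-δ)
Solving: δ ≥ (T-R)/(T-P) = (11-6)/(11-5) = 0.8333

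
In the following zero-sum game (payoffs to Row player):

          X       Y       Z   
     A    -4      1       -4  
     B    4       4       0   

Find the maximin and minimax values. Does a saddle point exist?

Maximin = 0, Minimax = 0, Saddle: True

Work:
Row minimums: [-4, 0] → maximin = 0
Column maximums: [4, 4, 0] → minimax = 0
Saddle point exists! Game value = 0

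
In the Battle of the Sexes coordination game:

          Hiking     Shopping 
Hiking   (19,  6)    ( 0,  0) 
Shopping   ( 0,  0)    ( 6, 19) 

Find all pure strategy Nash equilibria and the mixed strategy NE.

Pure NE: (Hiking, Hiking) and (Shopping, Shopping); Mixed NE: p = 0.76, q = 0.24

Work:
Check pure NE:
(Hiking, Hiking): (19, 6) - no unilateral deviation beneficial
(Shopping, Shopping): (6, 19) - no unilateral deviation beneficial
Mixed NE: P1 plays Hiking with p = 0.76, P2 plays Hiking with q = 0.24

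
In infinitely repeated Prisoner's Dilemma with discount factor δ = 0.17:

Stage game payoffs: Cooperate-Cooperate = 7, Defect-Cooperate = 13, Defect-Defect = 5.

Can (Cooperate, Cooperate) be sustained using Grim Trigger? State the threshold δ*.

δ* = 0.75; since δ = 0.17 < 0.75, cooperation cannot be sustained

Work:
For Grim Trigger:
Cooperate forever: 7/(1-δ)
Defect then punished: 13 + 5·δ/(1-δ)
Need: 7/(1-δ) ≥ 13 + 5·δ/(1-δ)
Solving: δ ≥ (T-R)/(T-P) = (13-7)/(13-5) = 0.75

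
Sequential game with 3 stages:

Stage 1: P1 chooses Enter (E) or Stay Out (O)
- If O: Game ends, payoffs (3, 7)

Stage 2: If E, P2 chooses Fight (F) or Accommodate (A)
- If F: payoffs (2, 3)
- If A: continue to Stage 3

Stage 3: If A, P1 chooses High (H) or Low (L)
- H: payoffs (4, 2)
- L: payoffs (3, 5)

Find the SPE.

SPE: (O, F, H); Outcome (3, 7)

Work:
Stage 3: P1 chooses H (4 vs 3)
Stage 2: P2: F->3, A->2 (anticipating H). Choose F
Stage 1: P1: O->3, E->2 (anticipating F, H). Choose O
SPE path: O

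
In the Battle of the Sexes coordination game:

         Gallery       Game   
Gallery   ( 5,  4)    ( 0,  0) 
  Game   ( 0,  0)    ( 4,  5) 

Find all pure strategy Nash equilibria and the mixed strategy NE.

Pure NE: (Gallery, Gallery) and (Game, Game); Mixed NE: p = 0.5556, q = 0.4444

Work:
Check pure NE:
(Gallery, Gallery): (5, 4) - no unilateral deviation beneficial
(Game, Game): (4, 5) - no unilateral deviation beneficial
Mixed NE: P1 plays Gallery with p = 0.5556, P2 plays Gallery with q = 0.4444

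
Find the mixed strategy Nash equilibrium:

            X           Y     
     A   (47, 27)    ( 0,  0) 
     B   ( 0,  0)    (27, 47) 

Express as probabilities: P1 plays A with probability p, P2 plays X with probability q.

p = 0.6351, q = 0.3649

Work:
Find probabilities that make opponent indifferent:
P2 chooses q to make P1 indifferent between A and B
P1 chooses p to make P2 indifferent between X and Y
Mixed NE: P1 plays (A: 0.6351, B: 0.3649), P2 plays (X: 0.3649, Y: 0.6351)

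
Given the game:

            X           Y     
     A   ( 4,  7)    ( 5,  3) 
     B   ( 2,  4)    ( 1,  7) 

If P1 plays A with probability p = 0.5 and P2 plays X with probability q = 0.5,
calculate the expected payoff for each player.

E[P1] = 3.0, E[P2] = 5.25

Work:
E[P1] = p·q·π₁(A,X) + p·(1-q)·π₁(A,Y) + (1-p)·q·π₁(B,X) + (1-p)·(1-q)·π₁(B,Y)
= 0.5·0.5·4 + 0.5·0.5·5 + 0.5·0.5·2 + 0.5·0.5·1
= 3.0

E[P2] = 5.25 (similar calculation)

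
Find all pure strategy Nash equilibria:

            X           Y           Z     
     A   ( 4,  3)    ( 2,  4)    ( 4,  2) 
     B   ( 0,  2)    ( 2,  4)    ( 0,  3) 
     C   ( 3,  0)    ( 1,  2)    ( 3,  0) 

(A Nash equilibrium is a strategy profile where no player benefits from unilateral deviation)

Nash equilibrium: (A, Y), (B, Y)

Work:
Best responses:
  P1 vs X: payoffs [4, 0, 3] → best response A (payoff 4)
  P1 vs Y: payoffs [2, 2, 1] → best response A/B (payoff 2)
  P1 vs Z: payoffs [4, 0, 3] → best response A (payoff 4)
  P2 vs A: payoffs [3, 4, 2] → best response Y (payoff 4)
  P2 vs B: payoffs [2, 4, 3] → best response Y (payoff 4)
  P2 vs C: payoffs [0, 2, 0] → best response Y (payoff 2)
Mutual best responses: (A,Y), (B,Y) → Nash equilibria.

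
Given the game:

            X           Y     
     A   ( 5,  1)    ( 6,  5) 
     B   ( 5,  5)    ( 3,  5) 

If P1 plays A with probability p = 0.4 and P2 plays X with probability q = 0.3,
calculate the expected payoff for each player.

E[P1] = 4.44, E[P2] = 4.52

Work:
E[P1] = p·q·π₁(A,X) + p·(1-q)·π₁(A,Y) + (1-p)·q·π₁(B,X) + (1-p)·(1-q)·π₁(B,Y)
= 0.4·0.3·5 + 0.4·0.7·6 + 0.6·0.3·5 + 0.6·0.7·3
= 4.44

E[P2] = 4.52 (similar calculation)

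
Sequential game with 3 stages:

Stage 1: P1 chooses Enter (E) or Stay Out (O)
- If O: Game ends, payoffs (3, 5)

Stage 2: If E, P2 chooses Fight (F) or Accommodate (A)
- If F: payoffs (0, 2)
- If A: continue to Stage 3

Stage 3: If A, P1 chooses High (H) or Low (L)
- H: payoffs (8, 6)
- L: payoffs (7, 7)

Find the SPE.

SPE: (E, A, H); Outcome (8, 6)

Work:
Stage 3: P1 chooses H (8 vs 7)
Stage 2: P2: F->2, A->6 (anticipating H). Choose A
Stage 1: P1: O->3, E->8 (anticipating A, H). Choose E
SPE path: E -> A -> H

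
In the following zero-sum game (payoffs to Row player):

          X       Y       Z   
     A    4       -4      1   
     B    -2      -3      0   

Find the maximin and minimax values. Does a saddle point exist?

Maximin = -3, Minimax = -3, Saddle: True

Work:
Row minimums: [-4, -3] → maximin = -3
Column maximums: [4, -3, 1] → minimax = -3
Saddle point exists! Game value = -3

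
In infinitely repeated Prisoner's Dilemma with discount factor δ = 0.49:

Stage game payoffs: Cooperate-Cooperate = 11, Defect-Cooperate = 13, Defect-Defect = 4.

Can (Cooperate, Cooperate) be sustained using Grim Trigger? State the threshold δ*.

δ* = 0.2222; since δ = 0.49 ≥ 0.2222, cooperation can be sustained

Work:
For Grim Trigger:
Cooperate forever: 11/(1-δ)
Defect then punished: 13 + 4·δ/(1-δ)
Need: 11/(1-δ) ≥ 13 + 4·δ/(1-δ)
Solving: δ ≥ (T-R)/(T-P) = (13-11)/(13-4) = 0.2222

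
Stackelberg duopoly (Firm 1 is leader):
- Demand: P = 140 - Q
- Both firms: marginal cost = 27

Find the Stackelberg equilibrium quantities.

q₁* (leader) = 56.5, q₂* (follower) = 28.25

Work:
Follower's reaction: q₂ = (a - c - q₁)/2
Leader substitutes: π₁ = q₁·(a - q₁ - (a-c-q₁)/2 - c)
FOC: q₁* = (140 - 27)/2 = 56.50
Then: q₂* = (140 - 27 - 56.5)/2 = 28.25
Leader has first-mover advantage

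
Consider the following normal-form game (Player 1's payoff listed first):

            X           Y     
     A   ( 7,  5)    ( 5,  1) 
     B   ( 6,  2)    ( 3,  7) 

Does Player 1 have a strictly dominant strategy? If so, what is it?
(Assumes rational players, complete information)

Yes, Player 1's strictly dominant strategy is A

Work:
A strategy strictly dominates another if it gives a strictly higher payoff against every opponent action. Compare each pair of P1's strategies column-by-column:
  A vs B: [7 vs 6, 5 vs 3] → A strictly dominates B
  B vs A: [6 vs 7, 3 vs 5] → B does not strictly dominate A (column X: 6 ≤ 7)
A strictly dominates every other strategy → strictly dominant.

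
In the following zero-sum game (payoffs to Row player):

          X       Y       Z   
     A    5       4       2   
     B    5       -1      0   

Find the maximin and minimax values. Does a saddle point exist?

Maximin = 2, Minimax = 2, Saddle: True

Work:
Row minimums: [2, -1] → maximin = 2
Column maximums: [5, 4, 2] → minimax = 2
Saddle point exists! Game value = 2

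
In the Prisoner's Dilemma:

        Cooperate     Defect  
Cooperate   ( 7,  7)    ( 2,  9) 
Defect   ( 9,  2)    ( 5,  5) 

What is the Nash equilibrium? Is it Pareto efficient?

(Defect, Defect) is NE; not Pareto efficient

Work:
Defect dominates Cooperate for both players:
If P2 cooperates: Defect (9) > Cooperate (7)
If P2 defects: Defect (5) > Cooperate (2)
NE: (Defect, Defect) with payoff (5, 5)
But (Cooperate, Cooperate) = (7, 7) Pareto dominates (5, 5)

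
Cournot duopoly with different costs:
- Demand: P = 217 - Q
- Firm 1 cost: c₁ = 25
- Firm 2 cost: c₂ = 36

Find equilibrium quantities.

q₁* = 67.67, q₂* = 56.67

Work:
Reaction: q₁ = (217 - 25 - q₂)/2
Reaction: q₂ = (217 - 36 - q₁)/2
Solve simultaneously:
q₁* = (217 - 2×25 + 36)/3 = 67.67
q₂* = (217 - 2×36 + 25)/3 = 56.67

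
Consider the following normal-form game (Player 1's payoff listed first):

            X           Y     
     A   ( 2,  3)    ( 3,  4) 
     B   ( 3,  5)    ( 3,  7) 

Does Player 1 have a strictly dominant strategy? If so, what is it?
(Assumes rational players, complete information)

No strictly dominant strategy exists for Player 1

Work:
A strategy strictly dominates another if it gives a strictly higher payoff against every opponent action. Compare each pair of P1's strategies column-by-column:
  A vs B: [2 vs 3, 3 vs 3] → A does not strictly dominate B (column X: 2 ≤ 3)
  B vs A: [3 vs 2, 3 vs 3] → B does not strictly dominate A (column Y: 3 ≤ 3)
No single strategy strictly dominates all others → no strictly dominant strategy.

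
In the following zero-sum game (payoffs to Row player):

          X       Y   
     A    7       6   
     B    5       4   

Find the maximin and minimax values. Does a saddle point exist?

Maximin = 6, Minimax = 6, Saddle: True

Work:
Row minimums: [6, 4] → maximin = 6
Column maximums: [7, 6] → minimax = 6
Saddle point exists! Game value = 6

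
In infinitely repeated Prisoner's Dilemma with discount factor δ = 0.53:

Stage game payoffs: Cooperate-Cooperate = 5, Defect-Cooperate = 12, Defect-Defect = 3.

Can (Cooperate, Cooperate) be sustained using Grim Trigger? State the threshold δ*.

δ* = 0.7778; since δ = 0.53 < 0.7778, cooperation cannot be sustained

Work:
For Grim Trigger:
Cooperate forever: 5/(1-δ)
Defect then punished: 12 + 3·δ/(1-δ)
Need: 5/(1-δ) ≥ 12 + 3·δ/(1-δ)
Solving: δ ≥ (T-R)/(T-P) = (12-5)/(12-3) = 0.7778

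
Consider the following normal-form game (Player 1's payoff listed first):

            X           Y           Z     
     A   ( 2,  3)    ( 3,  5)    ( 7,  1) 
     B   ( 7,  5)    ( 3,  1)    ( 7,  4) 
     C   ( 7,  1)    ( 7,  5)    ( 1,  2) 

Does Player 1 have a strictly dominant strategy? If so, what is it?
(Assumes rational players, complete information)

No strictly dominant strategy exists for Player 1

Work:
A strategy strictly dominates another if it gives a strictly higher payoff against every opponent action. Compare each pair of P1's strategies column-by-column:
  A vs B: [2 vs 7, 3 vs 3, 7 vs 7] → A does not strictly dominate B (column X: 2 ≤ 7)
  A vs C: [2 vs 7, 3 vs 7, 7 vs 1] → A does not strictly dominate C (column X: 2 ≤ 7)
  B vs A: [7 vs 2, 3 vs 3, 7 vs 7] → B does not strictly dominate A (column Y: 3 ≤ 3)
  B vs C: [7 vs 7, 3 vs 7, 7 vs 1] → B does not strictly dominate C (column X: 7 ≤ 7)
  C vs A: [7 vs 2, 7 vs 3, 1 vs 7] → C does not strictly dominate A (column Z: 1 ≤ 7)
  C vs B: [7 vs 7, 7 vs 3, 1 vs 7] → C does not strictly dominate B (column X: 7 ≤ 7)
No single strategy strictly dominates all others → no strictly dominant strategy.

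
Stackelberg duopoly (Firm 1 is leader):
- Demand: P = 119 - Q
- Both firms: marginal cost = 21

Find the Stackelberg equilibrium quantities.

q₁* (leader) = 49.0, q₂* (follower) = 24.5

Work:
Follower's reaction: q₂ = (a - c - q₁)/2
Leader substitutes: π₁ = q₁·(a - q₁ - (a-c-q₁)/2 - c)
FOC: q₁* = (119 - 21)/2 = 49.00
Then: q₂* = (119 - 21 - 49.0)/2 = 24.50
Leader has first-mover advantage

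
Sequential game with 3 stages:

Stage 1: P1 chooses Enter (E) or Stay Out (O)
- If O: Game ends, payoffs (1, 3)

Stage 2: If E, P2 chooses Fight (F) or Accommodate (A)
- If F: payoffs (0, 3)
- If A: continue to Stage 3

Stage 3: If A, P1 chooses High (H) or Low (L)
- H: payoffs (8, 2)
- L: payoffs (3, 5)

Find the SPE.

SPE: (O, F, H); Outcome (1, 3)

Work:
Stage 3: P1 chooses H (8 vs 3)
Stage 2: P2: F->3, A->2 (anticipating H). Choose F
Stage 1: P1: O->1, E->0 (anticipating F, H). Choose O
SPE path: O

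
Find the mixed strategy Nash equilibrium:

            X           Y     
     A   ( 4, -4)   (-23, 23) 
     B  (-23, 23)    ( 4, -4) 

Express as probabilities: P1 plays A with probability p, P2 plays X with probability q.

p = 0.5, q = 0.5

Work:
Find probabilities that make opponent indifferent:
P2 chooses q to make P1 indifferent between A and B
P1 chooses p to make P2 indifferent between X and Y
Mixed NE: P1 plays (A: 0.5, B: 0.5), P2 plays (X: 0.5, Y: 0.5)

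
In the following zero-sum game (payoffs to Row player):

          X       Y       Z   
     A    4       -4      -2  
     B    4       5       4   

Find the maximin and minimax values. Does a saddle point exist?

Maximin = 4, Minimax = 4, Saddle: True

Work:
Row minimums: [-4, 4] → maximin = 4
Column maximums: [4, 5, 4] → minimax = 4
Saddle point exists! Game value = 4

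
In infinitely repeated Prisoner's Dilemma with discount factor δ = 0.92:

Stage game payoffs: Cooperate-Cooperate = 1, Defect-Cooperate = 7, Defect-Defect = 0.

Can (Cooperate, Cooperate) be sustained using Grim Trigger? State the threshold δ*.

δ* = 0.8571; since δ = 0.92 ≥ 0.8571, cooperation can be sustained

Work:
For Grim Trigger:
Cooperate forever: 1/(1-δ)
Defect then punished: 7 + 0·δ/(1-δ)
Need: 1/(1-δ) ≥ 7 + 0·δ/(1-δ)
Solving: δ ≥ (T-R)/(T-P) = (7-1)/(7-0) = 0.8571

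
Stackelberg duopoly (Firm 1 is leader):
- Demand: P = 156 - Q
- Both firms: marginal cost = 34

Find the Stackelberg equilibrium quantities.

q₁* (leader) = 61.0, q₂* (follower) = 30.5

Work:
Follower's reaction: q₂ = (a - c - q₁)/2
Leader substitutes: π₁ = q₁·(a - q₁ - (a-c-q₁)/2 - c)
FOC: q₁* = (156 - 34)/2 = 61.00
Then: q₂* = (156 - 34 - 61.0)/2 = 30.50
Leader has first-mover advantage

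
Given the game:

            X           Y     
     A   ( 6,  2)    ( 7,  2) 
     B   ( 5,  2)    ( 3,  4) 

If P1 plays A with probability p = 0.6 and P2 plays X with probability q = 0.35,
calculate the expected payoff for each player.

E[P1] = 5.47, E[P2] = 2.52

Work:
E[P1] = p·q·π₁(A,X) + p·(1-q)·π₁(A,Y) + (1-p)·q·π₁(B,X) + (1-p)·(1-q)·π₁(B,Y)
= 0.6·0.35·6 + 0.6·0.65·7 + 0.4·0.35·5 + 0.4·0.65·3
= 5.47

E[P2] = 2.52 (similar calculation)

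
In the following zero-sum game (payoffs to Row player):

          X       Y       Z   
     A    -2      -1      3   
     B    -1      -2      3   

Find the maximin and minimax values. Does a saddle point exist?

Maximin = -2, Minimax = -1, Saddle: False

Work:
Row minimums: [-2, -2] → maximin = -2
Column maximums: [-1, -1, 3] → minimax = -1
No saddle point (maximin ≠ minimax). Mixed strategy needed.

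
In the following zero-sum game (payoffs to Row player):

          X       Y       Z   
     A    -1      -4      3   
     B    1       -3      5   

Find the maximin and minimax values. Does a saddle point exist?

Maximin = -3, Minimax = -3, Saddle: True

Work:
Row minimums: [-4, -3] → maximin = -3
Column maximums: [1, -3, 5] → minimax = -3
Saddle point exists! Game value = -3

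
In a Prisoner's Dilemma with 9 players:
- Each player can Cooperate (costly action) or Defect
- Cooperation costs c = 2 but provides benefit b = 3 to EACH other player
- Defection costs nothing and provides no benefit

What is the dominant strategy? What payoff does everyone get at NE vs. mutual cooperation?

Dominant: Defect; NE payoff = 0; Coop payoff = 22

Work:
Defect dominates (saves cost c = 2, benefit to others is external)
NE: All defect → everyone gets 0
If all cooperate: each receives (8)×3 - 2 = 22
Social dilemma: 22 > 0 but NE gives 0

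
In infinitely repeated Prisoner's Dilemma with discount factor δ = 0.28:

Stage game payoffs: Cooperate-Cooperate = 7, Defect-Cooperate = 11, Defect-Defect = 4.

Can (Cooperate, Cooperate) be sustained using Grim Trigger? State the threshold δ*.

δ* = 0.5714; since δ = 0.28 < 0.5714, cooperation cannot be sustained

Work:
For Grim Trigger:
Cooperate forever: 7/(1-δ)
Defect then punished: 11 + 4·δ/(1-δ)
Need: 7/(1-δ) ≥ 11 + 4·δ/(1-δ)
Solving: δ ≥ (T-R)/(T-P) = (11-7)/(11-4) = 0.5714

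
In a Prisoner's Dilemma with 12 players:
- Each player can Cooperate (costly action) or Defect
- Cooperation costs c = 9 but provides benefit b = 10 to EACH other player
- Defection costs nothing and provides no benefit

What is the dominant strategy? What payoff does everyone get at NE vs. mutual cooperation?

Dominant: Defect; NE payoff = 0; Coop payoff = 101

Work:
Defect dominates (saves cost c = 9, benefit to others is external)
NE: All defect → everyone gets 0
If all cooperate: each receives (11)×10 - 9 = 101
Social dilemma: 101 > 0 but NE gives 0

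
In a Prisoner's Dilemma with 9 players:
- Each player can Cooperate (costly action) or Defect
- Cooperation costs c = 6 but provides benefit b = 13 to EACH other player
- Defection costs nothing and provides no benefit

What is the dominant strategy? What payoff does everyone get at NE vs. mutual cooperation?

Dominant: Defect; NE payoff = 0; Coop payoff = 98

Work:
Defect dominates (saves cost c = 6, benefit to others is external)
NE: All defect → everyone gets 0
If all cooperate: each receives (8)×13 - 6 = 98
Social dilemma: 98 > 0 but NE gives 0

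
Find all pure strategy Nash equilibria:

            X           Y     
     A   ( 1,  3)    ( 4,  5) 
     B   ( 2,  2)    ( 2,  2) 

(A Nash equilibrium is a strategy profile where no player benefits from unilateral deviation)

Nash equilibrium: (A, Y), (B, X)

Work:
Best responses:
  P1 vs X: payoffs [1, 2] → best response B (payoff 2)
  P1 vs Y: payoffs [4, 2] → best response A (payoff 4)
  P2 vs A: payoffs [3, 5] → best response Y (payoff 5)
  P2 vs B: payoffs [2, 2] → best response X/Y (payoff 2)
Mutual best responses: (A,Y), (B,X) → Nash equilibria.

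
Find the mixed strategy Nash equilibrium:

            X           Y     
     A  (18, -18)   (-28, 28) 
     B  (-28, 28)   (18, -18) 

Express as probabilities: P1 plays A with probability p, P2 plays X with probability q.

p = 0.5, q = 0.5

Work:
Find probabilities that make opponent indifferent:
P2 chooses q to make P1 indifferent between A and B
P1 chooses p to make P2 indifferent between X and Y
Mixed NE: P1 plays (A: 0.5, B: 0.5), P2 plays (X: 0.5, Y: 0.5)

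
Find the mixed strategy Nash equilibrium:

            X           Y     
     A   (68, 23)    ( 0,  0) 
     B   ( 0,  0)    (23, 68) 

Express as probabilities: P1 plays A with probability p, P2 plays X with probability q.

p = 0.7473, q = 0.2527

Work:
Find probabilities that make opponent indifferent:
P2 chooses q to make P1 indifferent between A and B
P1 chooses p to make P2 indifferent between X and Y
Mixed NE: P1 plays (A: 0.7473, B: 0.2527), P2 plays (X: 0.2527, Y: 0.7473)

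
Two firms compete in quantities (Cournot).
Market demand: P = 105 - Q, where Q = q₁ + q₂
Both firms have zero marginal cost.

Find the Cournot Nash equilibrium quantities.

q₁* = q₂* = 35.0; P* = 35.0

Work:
Profit: π_i = P·q_i = (a - q_i - q_j)·q_i
FOC: ∂π_i/∂q_i = a - 2q_i - q_j = 0
Reaction function: q_i = (105 - q_j)/2
Symmetry: q* = 105/3 = 35.0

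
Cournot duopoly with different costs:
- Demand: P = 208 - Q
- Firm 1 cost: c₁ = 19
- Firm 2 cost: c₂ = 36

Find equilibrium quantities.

q₁* = 68.67, q₂* = 51.67

Work:
Reaction: q₁ = (208 - 19 - q₂)/2
Reaction: q₂ = (208 - 36 - q₁)/2
Solve simultaneously:
q₁* = (208 - 2×19 + 36)/3 = 68.67
q₂* = (208 - 2×36 + 19)/3 = 51.67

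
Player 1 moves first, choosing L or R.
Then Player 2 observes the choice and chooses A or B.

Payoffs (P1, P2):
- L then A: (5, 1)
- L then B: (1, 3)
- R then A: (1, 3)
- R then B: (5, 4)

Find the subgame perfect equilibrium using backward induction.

P1 plays R, P2 plays B after L and B after R; Payoff (5, 4)

Work:
Backward induction:
After L: P2 chooses B → P1 gets 1
After R: P2 chooses B → P1 gets 5
P1 chooses R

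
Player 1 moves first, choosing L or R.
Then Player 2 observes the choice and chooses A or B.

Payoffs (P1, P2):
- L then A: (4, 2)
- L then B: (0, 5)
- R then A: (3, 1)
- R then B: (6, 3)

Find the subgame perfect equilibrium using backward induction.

P1 plays R, P2 plays B after L and B after R; Payoff (6, 3)

Work:
Backward induction:
After L: P2 chooses B → P1 gets 0
After R: P2 chooses B → P1 gets 6
P1 chooses R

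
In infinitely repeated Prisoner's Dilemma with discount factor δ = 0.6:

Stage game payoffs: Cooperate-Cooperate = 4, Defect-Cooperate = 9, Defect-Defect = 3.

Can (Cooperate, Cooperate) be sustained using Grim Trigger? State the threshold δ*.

δ* = 0.8333; since δ = 0.6 < 0.8333, cooperation cannot be sustained

Work:
For Grim Trigger:
Cooperate forever: 4/(1-δ)
Defect then punished: 9 + 3·δ/(1-δ)
Need: 4/(1-δ) ≥ 9 + 3·δ/(1-δ)
Solving: δ ≥ (T-R)/(T-P) = (9-4)/(9-3) = 0.8333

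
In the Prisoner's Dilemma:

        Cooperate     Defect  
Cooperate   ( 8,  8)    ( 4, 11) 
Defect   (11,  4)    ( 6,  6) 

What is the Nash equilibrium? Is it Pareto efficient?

(Defect, Defect) is NE; not Pareto efficient

Work:
Defect dominates Cooperate for both players:
If P2 cooperates: Defect (11) > Cooperate (8)
If P2 defects: Defect (6) > Cooperate (4)
NE: (Defect, Defect) with payoff (6, 6)
But (Cooperate, Cooperate) = (8, 8) Pareto dominates (6, 6)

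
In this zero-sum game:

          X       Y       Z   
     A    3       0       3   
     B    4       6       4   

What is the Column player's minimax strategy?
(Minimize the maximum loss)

Column should play X or Z (all achieve the minimum), value = 4

Work:
Column player minimizes Row's maximum payoff:
Column X: max payoff to Row = 4
Column Y: max payoff to Row = 6
Column Z: max payoff to Row = 4
Minimum is 4, achieved by columns X, Z (tied).
Each of X or Z is a minimax strategy.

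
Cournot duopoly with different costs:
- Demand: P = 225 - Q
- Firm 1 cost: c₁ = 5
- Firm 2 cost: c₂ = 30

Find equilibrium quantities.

q₁* = 81.67, q₂* = 56.67

Work:
Reaction: q₁ = (225 - 5 - q₂)/2
Reaction: q₂ = (225 - 30 - q₁)/2
Solve simultaneously:
q₁* = (225 - 2×5 + 30)/3 = 81.67
q₂* = (225 - 2×30 + 5)/3 = 56.67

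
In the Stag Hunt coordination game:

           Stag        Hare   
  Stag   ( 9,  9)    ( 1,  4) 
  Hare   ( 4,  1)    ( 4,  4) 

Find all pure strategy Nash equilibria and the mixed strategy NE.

Pure NE: (Stag, Stag) and (Hare, Hare); Mixed NE: p = 0.375, q = 0.375

Work:
Check pure NE:
(Stag, Stag): (9, 9) - no unilateral deviation beneficial
(Hare, Hare): (4, 4) - no unilateral deviation beneficial
Mixed NE: P1 plays Stag with p = 0.375, P2 plays Stag with q = 0.375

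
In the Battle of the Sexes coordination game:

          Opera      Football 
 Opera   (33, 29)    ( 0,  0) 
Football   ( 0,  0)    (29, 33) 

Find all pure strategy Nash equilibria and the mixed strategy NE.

Pure NE: (Opera, Opera) and (Football, Football); Mixed NE: p = 0.5323, q = 0.4677

Work:
Check pure NE:
(Opera, Opera): (33, 29) - no unilateral deviation beneficial
(Football, Football): (29, 33) - no unilateral deviation beneficial
Mixed NE: P1 plays Opera with p = 0.5323, P2 plays Opera with q = 0.4677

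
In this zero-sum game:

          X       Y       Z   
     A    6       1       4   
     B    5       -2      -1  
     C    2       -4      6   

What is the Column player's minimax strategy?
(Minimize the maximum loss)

Column should play Y, value = 1

Work:
Column player minimizes Row's maximum payoff:
Column X: max payoff to Row = 6
Column Y: max payoff to Row = 1
Column Z: max payoff to Row = 6
Minimum is 1, achieved by column Y.
Minimax strategy: Y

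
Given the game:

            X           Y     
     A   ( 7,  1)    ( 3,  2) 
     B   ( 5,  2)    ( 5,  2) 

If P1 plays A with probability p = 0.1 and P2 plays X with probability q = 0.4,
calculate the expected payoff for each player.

E[P1] = 4.96, E[P2] = 1.96

Work:
E[P1] = p·q·π₁(A,X) + p·(1-q)·π₁(A,Y) + (1-p)·q·π₁(B,X) + (1-p)·(1-q)·π₁(B,Y)
= 0.1·0.4·7 + 0.1·0.6·3 + 0.9·0.4·5 + 0.9·0.6·5
= 4.96

E[P2] = 1.96 (similar calculation)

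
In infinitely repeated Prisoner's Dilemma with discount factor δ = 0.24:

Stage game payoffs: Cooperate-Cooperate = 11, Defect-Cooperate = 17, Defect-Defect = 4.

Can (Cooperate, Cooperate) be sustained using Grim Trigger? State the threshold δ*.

δ* = 0.4615; since δ = 0.24 < 0.4615, cooperation cannot be sustained

Work:
For Grim Trigger:
Cooperate forever: 11/(1-δ)
Defect then punished: 17 + 4·δ/(1-δ)
Need: 11/(1-δ) ≥ 17 + 4·δ/(1-δ)
Solving: δ ≥ (T-R)/(T-P) = (17-11)/(17-4) = 0.4615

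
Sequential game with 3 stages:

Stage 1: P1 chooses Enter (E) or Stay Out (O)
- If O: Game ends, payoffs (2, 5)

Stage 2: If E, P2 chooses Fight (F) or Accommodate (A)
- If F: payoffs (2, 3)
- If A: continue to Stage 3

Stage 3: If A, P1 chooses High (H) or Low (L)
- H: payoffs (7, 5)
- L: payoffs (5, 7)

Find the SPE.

SPE: (E, A, H); Outcome (7, 5)

Work:
Stage 3: P1 chooses H (7 vs 5)
Stage 2: P2: F->3, A->5 (anticipating H). Choose A
Stage 1: P1: O->2, E->7 (anticipating A, H). Choose E
SPE path: E -> A -> H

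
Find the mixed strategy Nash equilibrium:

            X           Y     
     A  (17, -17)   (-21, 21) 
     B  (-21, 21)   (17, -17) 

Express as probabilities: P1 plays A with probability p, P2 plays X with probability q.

p = 0.5, q = 0.5

Work:
Find probabilities that make opponent indifferent:
P2 chooses q to make P1 indifferent between A and B
P1 chooses p to make P2 indifferent between X and Y
Mixed NE: P1 plays (A: 0.5, B: 0.5), P2 plays (X: 0.5, Y: 0.5)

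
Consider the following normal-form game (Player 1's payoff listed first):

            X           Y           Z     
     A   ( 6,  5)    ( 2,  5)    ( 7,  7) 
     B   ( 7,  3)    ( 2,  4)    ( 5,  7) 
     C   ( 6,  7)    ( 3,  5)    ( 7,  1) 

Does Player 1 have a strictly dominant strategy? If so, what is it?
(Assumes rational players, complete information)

No strictly dominant strategy exists for Player 1

Work:
A strategy strictly dominates another if it gives a strictly higher payoff against every opponent action. Compare each pair of P1's strategies column-by-column:
  A vs B: [6 vs 7, 2 vs 2, 7 vs 5] → A does not strictly dominate B (column X: 6 ≤ 7)
  A vs C: [6 vs 6, 2 vs 3, 7 vs 7] → A does not strictly dominate C (column X: 6 ≤ 6)
  B vs A: [7 vs 6, 2 vs 2, 5 vs 7] → B does not strictly dominate A (column Y: 2 ≤ 2)
  B vs C: [7 vs 6, 2 vs 3, 5 vs 7] → B does not strictly dominate C (column Y: 2 ≤ 3)
  C vs A: [6 vs 6, 3 vs 2, 7 vs 7] → C does not strictly dominate A (column X: 6 ≤ 6)
  C vs B: [6 vs 7, 3 vs 2, 7 vs 5] → C does not strictly dominate B (column X: 6 ≤ 7)
No single strategy strictly dominates all others → no strictly dominant strategy.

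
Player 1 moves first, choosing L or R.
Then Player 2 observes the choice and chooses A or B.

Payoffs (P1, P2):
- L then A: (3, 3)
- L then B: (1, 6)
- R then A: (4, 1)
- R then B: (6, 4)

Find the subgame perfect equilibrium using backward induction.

P1 plays R, P2 plays B after L and B after R; Payoff (6, 4)

Work:
Backward induction:
After L: P2 chooses B → P1 gets 1
After R: P2 chooses B → P1 gets 6
P1 chooses R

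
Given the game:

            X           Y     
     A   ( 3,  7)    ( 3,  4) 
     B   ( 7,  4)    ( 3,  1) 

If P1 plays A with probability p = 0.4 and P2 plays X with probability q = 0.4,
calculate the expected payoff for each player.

E[P1] = 3.96, E[P2] = 3.4

Work:
E[P1] = p·q·π₁(A,X) + p·(1-q)·π₁(A,Y) + (1-p)·q·π₁(B,X) + (1-p)·(1-q)·π₁(B,Y)
= 0.4·0.4·3 + 0.4·0.6·3 + 0.6·0.4·7 + 0.6·0.6·3
= 3.96

E[P2] = 3.4 (similar calculation)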